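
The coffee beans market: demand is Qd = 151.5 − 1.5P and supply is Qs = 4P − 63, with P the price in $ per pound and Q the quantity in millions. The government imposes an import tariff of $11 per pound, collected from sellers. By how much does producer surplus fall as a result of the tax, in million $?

Producer surplus falls by $261 million.

Before the tax: set 151.5 − 1.5P = 4P − 63 → P* = $39, Q* = 93.
With the tax collected from sellers, supply shifts: Qs = 4(P − 11) − 63.
New equilibrium: buyers pay $47, sellers receive $36, Q = 81. (Wedge: Pb − Ps = 11.)
ΔPS is the trapezoid between Q = 81 and Q = 93 of height $3: ½ · (93 + 81) · 3 = $261.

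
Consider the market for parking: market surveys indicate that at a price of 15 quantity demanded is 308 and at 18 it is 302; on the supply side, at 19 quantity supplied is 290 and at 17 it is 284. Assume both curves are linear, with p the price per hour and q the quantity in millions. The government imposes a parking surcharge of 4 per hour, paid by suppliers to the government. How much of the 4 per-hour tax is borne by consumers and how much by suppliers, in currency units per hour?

Demand slope: (302 − 308)/(18 − 15) = -2, so qd = 338 − 2p.
Supply slope: (284 − 290)/(17 − 19) = 3, so qs = 3p + 233.
Before the tax: set 338 − 2p = 3p + 233 → p* = 21, q* = 296.
With the tax collected from suppliers, supply shifts: qs = 3(p − 4) + 233.
Solving gives q = 291.2 with consumers paying 23.4 and suppliers receiving 19.4 (the 4 wedge).
Burden on consumers: 2.4; on suppliers: 1.6. (They sum to 4.)
The less price-elastic side of the market bears the larger share of a per-unit tax.

Consumers bear 2.4 per hour; suppliers bear 1.6 per hour.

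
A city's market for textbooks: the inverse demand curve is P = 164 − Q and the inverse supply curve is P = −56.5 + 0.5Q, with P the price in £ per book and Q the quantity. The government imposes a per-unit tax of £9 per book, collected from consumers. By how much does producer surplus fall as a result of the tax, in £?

Inverting to Q(P) form: Qd = 164 − P; Qs = 2P + 113.
Before the tax: set 164 − P = 2P + 113 → P* = £17, Q* = 147.
With the tax collected from consumers, demand (in seller-price terms) shifts: Qd = 164 − (P + 9).
New equilibrium: consumers pay £23, producers receive £14, Q = 141. (Wedge: Pb − Ps = 9.)
ΔPS is the trapezoid between Q = 141 and Q = 147 of height £3: ½ · (147 + 141) · 3 = £432.

Producer surplus falls by £432.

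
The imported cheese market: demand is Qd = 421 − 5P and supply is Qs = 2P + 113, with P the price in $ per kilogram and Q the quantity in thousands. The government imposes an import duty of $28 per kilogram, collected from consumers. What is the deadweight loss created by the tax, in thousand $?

Without the tax, 421 − 5P = 2P + 113 gives 7P = 308, so P* = $44 and Q* = 201.
With the tax collected from consumers, demand (in seller-price terms) shifts: Qd = 421 − 5(P + 28).
Solving gives Q = 161 with consumers paying $52 and suppliers receiving $24 (the $28 wedge).
Quantity falls by |ΔQ| = |201 − 161| = 40.
DWL = ½ · t · |ΔQ| = ½ · 28 · 40 = $560.

Deadweight loss = $560 thousand.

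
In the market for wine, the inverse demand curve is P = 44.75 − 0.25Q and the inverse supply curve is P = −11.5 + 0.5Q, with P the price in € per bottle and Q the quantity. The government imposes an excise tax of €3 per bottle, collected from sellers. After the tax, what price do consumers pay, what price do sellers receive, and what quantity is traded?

Inverting to Q(P) form: Qd = 179 − 4P; Qs = 2P + 23.
Before the tax: set 179 − 4P = 2P + 23 → P* = €26, Q* = 75.
With the tax collected from sellers, supply shifts: Qs = 2(P − 3) + 23.
New equilibrium: consumers pay €27, sellers receive €24, Q = 71. (Wedge: Pb − Ps = 3.)

Consumers pay €27; sellers receive €24; quantity = 71.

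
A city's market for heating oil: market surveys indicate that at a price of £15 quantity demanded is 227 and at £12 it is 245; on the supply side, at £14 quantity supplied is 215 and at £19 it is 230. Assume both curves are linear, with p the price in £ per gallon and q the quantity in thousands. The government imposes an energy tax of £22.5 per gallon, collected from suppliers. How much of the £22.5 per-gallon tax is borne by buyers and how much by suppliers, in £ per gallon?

Demand slope: (245 − 227)/(12 − 15) = -6, so qd = 317 − 6p.
Supply slope: (230 − 215)/(19 − 14) = 3, so qs = 3p + 173.
Without the tax, 317 − 6p = 3p + 173 gives 9p = 144, so p* = £16 and q* = 221.
With the tax collected from suppliers, supply shifts: qs = 3(p − 22.5) + 173.
New equilibrium: buyers pay £23.5, suppliers receive £1, q = 176. (Wedge: pb − ps = 22.5.)
Burden on buyers: £7.5; on suppliers: £15. (They sum to £22.5.)
The less price-elastic side of the market bears the larger share of a per-unit tax.

Buyers bear £7.5 per gallon; suppliers bear £15 per gallon.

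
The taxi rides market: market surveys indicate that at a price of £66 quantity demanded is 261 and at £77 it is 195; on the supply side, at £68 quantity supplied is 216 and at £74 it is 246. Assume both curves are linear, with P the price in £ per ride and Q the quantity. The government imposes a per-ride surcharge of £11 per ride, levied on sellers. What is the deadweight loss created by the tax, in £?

Demand slope: (195 − 261)/(77 − 66) = -6, so Qd = 657 − 6P.
Supply slope: (246 − 216)/(74 − 68) = 5, so Qs = 5P − 124.
Without the tax, 657 − 6P = 5P − 124 gives 11P = 781, so P* = £71 and Q* = 231.
With the tax collected from sellers, supply shifts: Qs = 5(P − 11) − 124.
Solving gives Q = 201 with consumers paying £76 and sellers receiving £65 (the £11 wedge).
Quantity falls by |ΔQ| = |231 − 201| = 30.
DWL = ½ · t · |ΔQ| = ½ · 11 · 30 = £165.

Deadweight loss = £165.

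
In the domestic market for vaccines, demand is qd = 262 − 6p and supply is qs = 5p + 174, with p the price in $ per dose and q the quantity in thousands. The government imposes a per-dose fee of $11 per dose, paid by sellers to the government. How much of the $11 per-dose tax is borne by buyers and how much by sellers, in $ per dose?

Without the tax, 262 − 6p = 5p + 174 gives 11p = 88, so p* = $8 and q* = 214.
With the tax collected from sellers, supply shifts: qs = 5(p − 11) + 174.
New equilibrium: buyers pay $13, sellers receive $2, q = 184. (Wedge: pb − ps = 11.)
Burden on buyers: $5; on sellers: $6. (They sum to $11.)
The less price-elastic side of the market bears the larger share of a per-unit tax.

Buyers bear $5 per dose; sellers bear $6 per dose.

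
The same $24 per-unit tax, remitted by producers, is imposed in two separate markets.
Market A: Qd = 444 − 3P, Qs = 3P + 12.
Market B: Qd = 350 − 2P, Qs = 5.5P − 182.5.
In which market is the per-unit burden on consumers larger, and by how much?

Market A: pre-tax P* = $72, Q* = 228; post-tax Q = 192; per-unit burden on consumers = $12.
Market B: pre-tax P* = $71, Q* = 208; post-tax Q = 172.8; per-unit burden on consumers = $17.6.
Difference: $12 vs $17.6 → market B is larger by $5.6.

Market B, by $5.6.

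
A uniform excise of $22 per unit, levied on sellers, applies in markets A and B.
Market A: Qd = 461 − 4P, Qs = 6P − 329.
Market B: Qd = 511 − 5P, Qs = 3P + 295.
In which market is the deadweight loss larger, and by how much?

Market A, by $127.05.

Market A: pre-tax P* = $79, Q* = 145; post-tax Q = 92.2; deadweight loss = $580.8.
Market B: pre-tax P* = $27, Q* = 376; post-tax Q = 334.75; deadweight loss = $453.75.
Difference: $580.8 vs $453.75 → market A is larger by $127.05.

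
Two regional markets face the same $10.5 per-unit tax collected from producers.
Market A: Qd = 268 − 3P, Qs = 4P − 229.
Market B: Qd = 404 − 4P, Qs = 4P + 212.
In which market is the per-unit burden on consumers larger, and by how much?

Market A: pre-tax P* = $71, Q* = 55; post-tax Q = 37; per-unit burden on consumers = $6.
Market B: pre-tax P* = $24, Q* = 308; post-tax Q = 287; per-unit burden on consumers = $5.25.
Difference: $6 vs $5.25 → market A is larger by $0.75.

Market A, by $0.75.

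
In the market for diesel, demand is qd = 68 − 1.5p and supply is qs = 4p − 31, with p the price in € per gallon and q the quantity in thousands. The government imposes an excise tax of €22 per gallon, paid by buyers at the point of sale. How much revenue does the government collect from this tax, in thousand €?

Without the tax, 68 − 1.5p = 4p − 31 gives 5.5p = 99, so p* = €18 and q* = 41.
With the tax collected from buyers, demand (in seller-price terms) shifts: qd = 68 − 1.5(p + 22).
New equilibrium: buyers pay €34, sellers receive €12, q = 17. (Wedge: pb − ps = 22.)
Revenue = t · Q = 22 · 17 = €374.

Tax revenue = €374 thousand.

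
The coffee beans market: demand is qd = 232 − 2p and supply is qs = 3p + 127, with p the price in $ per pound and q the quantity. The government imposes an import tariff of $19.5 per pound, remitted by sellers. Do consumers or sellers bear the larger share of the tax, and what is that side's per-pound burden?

Without the tax, 232 − 2p = 3p + 127 gives 5p = 105, so p* = $21 and q* = 190.
With the tax collected from sellers, supply shifts: qs = 3(p − 19.5) + 127.
Solving gives q = 166.6 with consumers paying $32.7 and sellers receiving $13.2 (the $19.5 wedge).
Per-pound burden: consumers $11.7, sellers $7.8.
Consumers take the larger share because demand is less price-elastic here (demand slope 2 vs supply slope 3).
The less price-elastic side of the market bears the larger share of a per-unit tax.

Consumers bear the larger share: $11.7 per pound.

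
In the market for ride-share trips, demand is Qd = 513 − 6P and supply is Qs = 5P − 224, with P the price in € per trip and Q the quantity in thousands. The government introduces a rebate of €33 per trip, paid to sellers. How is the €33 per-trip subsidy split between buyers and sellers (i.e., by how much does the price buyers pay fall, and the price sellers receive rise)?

Before the subsidy: set 513 − 6P = 5P − 224 → P* = €67, Q* = 111.
With a per-unit subsidy paid to sellers, each receives P + 33 per unit sold, so supply becomes Qs = 5(P + 33) − 224.
New equilibrium: buyers pay €52, sellers receive €85, Q = 201. (Wedge: Pb − Ps = −33.)
Gain to buyers: €15; to sellers: €18. (They sum to €33.)

Buyers gain €15 per trip; sellers gain €18 per trip.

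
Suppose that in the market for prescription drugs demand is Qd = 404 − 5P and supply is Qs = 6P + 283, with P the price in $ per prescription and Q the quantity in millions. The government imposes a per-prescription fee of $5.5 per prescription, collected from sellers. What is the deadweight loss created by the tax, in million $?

Deadweight loss = $41.25 million.

Before the tax: set 404 − 5P = 6P + 283 → P* = $11, Q* = 349.
With the tax collected from sellers, supply shifts: Qs = 6(P − 5.5) + 283.
Solving gives Q = 334 with buyers paying $14 and sellers receiving $8.5 (the $5.5 wedge).
Quantity falls by |ΔQ| = |349 − 334| = 15.
DWL = ½ · t · |ΔQ| = ½ · 5.5 · 15 = $41.25.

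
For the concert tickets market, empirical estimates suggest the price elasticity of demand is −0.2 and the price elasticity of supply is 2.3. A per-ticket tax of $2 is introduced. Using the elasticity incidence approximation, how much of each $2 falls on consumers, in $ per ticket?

Incidence ratio: consumers' share ≈ εs / (εs + |εd|) = 2.3 / (2.3 + 0.2) = 0.92.
So consumers bear ≈ 0.92 × $2 = $1.84; sellers bear $0.16.

Consumers bear ≈ $1.84 per ticket.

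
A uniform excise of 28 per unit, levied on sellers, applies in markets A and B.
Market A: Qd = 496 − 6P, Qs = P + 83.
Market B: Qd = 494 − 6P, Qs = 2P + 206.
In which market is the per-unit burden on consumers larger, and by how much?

Market B, by 3.

Market A: pre-tax P* = 59, Q* = 142; post-tax Q = 118; per-unit burden on consumers = 4.
Market B: pre-tax P* = 36, Q* = 278; post-tax Q = 236; per-unit burden on consumers = 7.
Difference: 4 vs 7 → market B is larger by 3.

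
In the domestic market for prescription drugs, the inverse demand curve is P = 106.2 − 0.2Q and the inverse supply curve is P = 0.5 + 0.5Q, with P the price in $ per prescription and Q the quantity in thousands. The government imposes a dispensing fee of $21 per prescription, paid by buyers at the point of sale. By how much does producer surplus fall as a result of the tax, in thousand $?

Inverting to Q(P) form: Qd = 531 − 5P; Qs = 2P − 1.
Before the tax: set 531 − 5P = 2P − 1 → P* = $76, Q* = 151.
With the tax collected from buyers, demand (in seller-price terms) shifts: Qd = 531 − 5(P + 21).
New equilibrium: buyers pay $82, suppliers receive $61, Q = 121. (Wedge: Pb − Ps = 21.)
ΔPS is the trapezoid between Q = 121 and Q = 151 of height $15: ½ · (151 + 121) · 15 = $2040.

Producer surplus falls by $2040 thousand.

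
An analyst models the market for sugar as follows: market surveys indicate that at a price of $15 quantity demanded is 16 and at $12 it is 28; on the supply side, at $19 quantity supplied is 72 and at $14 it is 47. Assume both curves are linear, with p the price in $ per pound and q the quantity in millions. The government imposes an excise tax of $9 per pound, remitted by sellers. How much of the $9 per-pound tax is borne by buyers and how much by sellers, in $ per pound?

Buyers bear $5 per pound; sellers bear $4 per pound.

Demand slope: (28 − 16)/(12 − 15) = -4, so qd = 76 − 4p.
Supply slope: (47 − 72)/(14 − 19) = 5, so qs = 5p − 23.
Before the tax: set 76 − 4p = 5p − 23 → p* = $11, q* = 32.
With the tax collected from sellers, supply shifts: qs = 5(p − 9) − 23.
Solving gives q = 12 with buyers paying $16 and sellers receiving $7 (the $9 wedge).
Burden on buyers: $5; on sellers: $4. (They sum to $9.)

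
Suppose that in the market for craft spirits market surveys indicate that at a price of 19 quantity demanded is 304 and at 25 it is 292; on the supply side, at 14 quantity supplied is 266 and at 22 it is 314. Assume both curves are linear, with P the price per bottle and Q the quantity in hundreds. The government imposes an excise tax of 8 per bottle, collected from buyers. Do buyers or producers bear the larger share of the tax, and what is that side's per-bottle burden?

Demand slope: (292 − 304)/(25 − 19) = -2, so Qd = 342 − 2P.
Supply slope: (314 − 266)/(22 − 14) = 6, so Qs = 6P + 182.
Before the tax: set 342 − 2P = 6P + 182 → P* = 20, Q* = 302.
With the tax collected from buyers, demand (in seller-price terms) shifts: Qd = 342 − 2(P + 8).
Solving gives Q = 290 with buyers paying 26 and producers receiving 18 (the 8 wedge).
Per-bottle burden: buyers 6, producers 2.
Buyers take the larger share because demand is less price-elastic here (demand slope 2 vs supply slope 6).

Buyers bear the larger share: 6 per bottle.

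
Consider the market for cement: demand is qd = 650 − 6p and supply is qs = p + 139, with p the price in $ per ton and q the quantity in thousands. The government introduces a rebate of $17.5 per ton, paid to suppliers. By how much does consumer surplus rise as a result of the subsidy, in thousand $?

Before the subsidy: set 650 − 6p = p + 139 → p* = $73, q* = 212.
With a per-unit subsidy paid to suppliers, each receives p + 17.5 per unit sold, so supply becomes qs = (p + 17.5) + 139.
Solving gives q = 227 with buyers paying $70.5 and suppliers receiving $88 (the $17.5 wedge).
ΔCS is the trapezoid between Q = 227 and Q = 212 of height $2.5: ½ · (212 + 227) · 2.5 = $548.75.

Consumer surplus rises by $548.75 thousand.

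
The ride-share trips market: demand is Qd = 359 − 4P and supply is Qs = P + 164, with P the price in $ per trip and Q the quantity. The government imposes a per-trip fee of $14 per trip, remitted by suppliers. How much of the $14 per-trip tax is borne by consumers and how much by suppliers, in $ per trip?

Without the tax, 359 − 4P = P + 164 gives 5P = 195, so P* = $39 and Q* = 203.
With the tax collected from suppliers, supply shifts: Qs = (P − 14) + 164.
New equilibrium: consumers pay $41.8, suppliers receive $27.8, Q = 191.8. (Wedge: Pb − Ps = 14.)
Burden on consumers: $2.8; on suppliers: $11.2. (They sum to $14.)

Consumers bear $2.8 per trip; suppliers bear $11.2 per trip.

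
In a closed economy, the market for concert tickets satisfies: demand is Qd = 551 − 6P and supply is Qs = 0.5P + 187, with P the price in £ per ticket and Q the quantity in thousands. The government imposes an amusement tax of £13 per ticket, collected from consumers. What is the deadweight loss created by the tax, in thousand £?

Deadweight loss = £39 thousand.

Without the tax, 551 − 6P = 0.5P + 187 gives 6.5P = 364, so P* = £56 and Q* = 215.
With the tax collected from consumers, demand (in seller-price terms) shifts: Qd = 551 − 6(P + 13).
Solving gives Q = 209 with consumers paying £57 and sellers receiving £44 (the £13 wedge).
Quantity falls by |ΔQ| = |215 − 209| = 6.
DWL = ½ · t · |ΔQ| = ½ · 13 · 6 = £39.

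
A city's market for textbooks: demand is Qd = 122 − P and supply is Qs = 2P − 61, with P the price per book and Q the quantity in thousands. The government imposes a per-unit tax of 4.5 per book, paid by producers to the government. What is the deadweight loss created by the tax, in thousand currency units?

Deadweight loss = 6.75 thousand.

Before the tax: set 122 − P = 2P − 61 → P* = 61, Q* = 61.
With the tax collected from producers, supply shifts: Qs = 2(P − 4.5) − 61.
New equilibrium: buyers pay 64, producers receive 59.5, Q = 58. (Wedge: Pb − Ps = 4.5.)
Quantity falls by |ΔQ| = |61 − 58| = 3.
DWL = ½ · t · |ΔQ| = ½ · 4.5 · 3 = 6.75.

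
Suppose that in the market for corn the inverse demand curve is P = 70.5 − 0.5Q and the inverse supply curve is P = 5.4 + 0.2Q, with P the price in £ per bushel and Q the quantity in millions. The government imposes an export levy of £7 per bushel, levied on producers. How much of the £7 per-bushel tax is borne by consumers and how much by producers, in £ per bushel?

Consumers bear £5 per bushel; producers bear £2 per bushel.

Inverting to Q(P) form: Qd = 141 − 2P; Qs = 5P − 27.
Before the tax: set 141 − 2P = 5P − 27 → P* = £24, Q* = 93.
With the tax collected from producers, supply shifts: Qs = 5(P − 7) − 27.
Solving gives Q = 83 with consumers paying £29 and producers receiving £22 (the £7 wedge).
Burden on consumers: £5; on producers: £2. (They sum to £7.)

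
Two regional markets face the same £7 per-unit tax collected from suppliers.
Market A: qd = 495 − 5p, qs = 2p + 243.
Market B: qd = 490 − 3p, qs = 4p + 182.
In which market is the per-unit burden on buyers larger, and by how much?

Market B, by £2.

Market A: pre-tax p* = £36, q* = 315; post-tax q = 305; per-unit burden on buyers = £2.
Market B: pre-tax p* = £44, q* = 358; post-tax q = 346; per-unit burden on buyers = £4.
Difference: £2 vs £4 → market B is larger by £2.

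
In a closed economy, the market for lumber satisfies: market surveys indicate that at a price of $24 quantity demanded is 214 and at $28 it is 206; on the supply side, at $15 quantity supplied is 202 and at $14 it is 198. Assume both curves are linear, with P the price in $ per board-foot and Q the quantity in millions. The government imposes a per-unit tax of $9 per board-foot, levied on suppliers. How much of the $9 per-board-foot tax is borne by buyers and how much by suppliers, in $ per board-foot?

Demand slope: (206 − 214)/(28 − 24) = -2, so Qd = 262 − 2P.
Supply slope: (198 − 202)/(14 − 15) = 4, so Qs = 4P + 142.
Without the tax, 262 − 2P = 4P + 142 gives 6P = 120, so P* = $20 and Q* = 222.
With the tax collected from suppliers, supply shifts: Qs = 4(P − 9) + 142.
Solving gives Q = 210 with buyers paying $26 and suppliers receiving $17 (the $9 wedge).
Burden on buyers: $6; on suppliers: $3. (They sum to $9.)
The less price-elastic side of the market bears the larger share of a per-unit tax.

Buyers bear $6 per board-foot; suppliers bear $3 per board-foot.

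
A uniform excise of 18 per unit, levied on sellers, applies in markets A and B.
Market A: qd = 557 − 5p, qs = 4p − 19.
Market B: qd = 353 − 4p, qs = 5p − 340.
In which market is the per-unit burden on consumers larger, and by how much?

Market B, by 2.

Market A: pre-tax p* = 64, q* = 237; post-tax q = 197; per-unit burden on consumers = 8.
Market B: pre-tax p* = 77, q* = 45; post-tax q = 5; per-unit burden on consumers = 10.
Difference: 8 vs 10 → market B is larger by 2.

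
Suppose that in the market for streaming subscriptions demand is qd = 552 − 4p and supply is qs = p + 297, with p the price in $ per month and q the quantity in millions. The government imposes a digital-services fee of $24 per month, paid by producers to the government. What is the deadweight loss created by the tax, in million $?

Deadweight loss = $230.4 million.

Before the tax: set 552 − 4p = p + 297 → p* = $51, q* = 348.
With the tax collected from producers, supply shifts: qs = (p − 24) + 297.
New equilibrium: buyers pay $55.8, producers receive $31.8, q = 328.8. (Wedge: pb − ps = 24.)
Quantity falls by |ΔQ| = |348 − 328.8| = 19.2.
DWL = ½ · t · |ΔQ| = ½ · 24 · 19.2 = $230.4.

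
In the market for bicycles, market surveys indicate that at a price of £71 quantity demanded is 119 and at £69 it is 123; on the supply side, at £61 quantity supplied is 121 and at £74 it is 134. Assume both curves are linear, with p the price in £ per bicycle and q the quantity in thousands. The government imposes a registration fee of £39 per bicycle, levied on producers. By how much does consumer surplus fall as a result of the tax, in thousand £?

Consumer surplus falls by £1482 thousand.

Demand slope: (123 − 119)/(69 − 71) = -2, so qd = 261 − 2p.
Supply slope: (134 − 121)/(74 − 61) = 1, so qs = p + 60.
Without the tax, 261 − 2p = p + 60 gives 3p = 201, so p* = £67 and q* = 127.
With the tax collected from producers, supply shifts: qs = (p − 39) + 60.
Solving gives q = 101 with consumers paying £80 and producers receiving £41 (the £39 wedge).
ΔCS is the trapezoid between Q = 101 and Q = 127 of height £13: ½ · (127 + 101) · 13 = £1482.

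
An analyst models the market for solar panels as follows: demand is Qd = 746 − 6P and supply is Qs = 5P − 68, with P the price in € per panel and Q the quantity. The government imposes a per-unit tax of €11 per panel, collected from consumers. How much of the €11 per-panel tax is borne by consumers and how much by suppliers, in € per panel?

Without the tax, 746 − 6P = 5P − 68 gives 11P = 814, so P* = €74 and Q* = 302.
With the tax collected from consumers, demand (in seller-price terms) shifts: Qd = 746 − 6(P + 11).
Solving gives Q = 272 with consumers paying €79 and suppliers receiving €68 (the €11 wedge).
Burden on consumers: €5; on suppliers: €6. (They sum to €11.)
The less price-elastic side of the market bears the larger share of a per-unit tax.

Consumers bear €5 per panel; suppliers bear €6 per panel.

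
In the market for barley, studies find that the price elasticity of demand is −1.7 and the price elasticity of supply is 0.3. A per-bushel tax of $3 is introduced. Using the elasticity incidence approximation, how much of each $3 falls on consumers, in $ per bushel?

Consumers bear ≈ $0.45 per bushel.

Incidence ratio: consumers' share ≈ εs / (εs + |εd|) = 0.3 / (0.3 + 1.7) = 0.15.
So consumers bear ≈ 0.15 × $3 = $0.45; suppliers bear $2.55.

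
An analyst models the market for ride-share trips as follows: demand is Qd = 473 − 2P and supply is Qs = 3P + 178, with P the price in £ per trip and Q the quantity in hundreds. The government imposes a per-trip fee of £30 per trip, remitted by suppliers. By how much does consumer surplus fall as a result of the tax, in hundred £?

Consumer surplus falls by £6066 hundred.

Before the tax: set 473 − 2P = 3P + 178 → P* = £59, Q* = 355.
With the tax collected from suppliers, supply shifts: Qs = 3(P − 30) + 178.
New equilibrium: consumers pay £77, suppliers receive £47, Q = 319. (Wedge: Pb − Ps = 30.)
ΔCS is the trapezoid between Q = 319 and Q = 355 of height £18: ½ · (355 + 319) · 18 = £6066.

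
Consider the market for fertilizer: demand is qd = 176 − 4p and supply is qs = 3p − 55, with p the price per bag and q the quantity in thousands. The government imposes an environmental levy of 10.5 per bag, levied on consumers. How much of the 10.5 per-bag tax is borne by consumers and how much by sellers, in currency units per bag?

Consumers bear 4.5 per bag; sellers bear 6 per bag.

Before the tax: set 176 − 4p = 3p − 55 → p* = 33, q* = 44.
With the tax collected from consumers, demand (in seller-price terms) shifts: qd = 176 − 4(p + 10.5).
New equilibrium: consumers pay 37.5, sellers receive 27, q = 26. (Wedge: pb − ps = 10.5.)
Burden on consumers: 4.5; on sellers: 6. (They sum to 10.5.)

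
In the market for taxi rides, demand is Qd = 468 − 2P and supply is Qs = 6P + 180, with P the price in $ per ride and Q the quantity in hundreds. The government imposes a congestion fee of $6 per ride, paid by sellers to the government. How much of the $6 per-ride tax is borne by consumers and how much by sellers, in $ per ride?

Before the tax: set 468 − 2P = 6P + 180 → P* = $36, Q* = 396.
With the tax collected from sellers, supply shifts: Qs = 6(P − 6) + 180.
New equilibrium: consumers pay $40.5, sellers receive $34.5, Q = 387. (Wedge: Pb − Ps = 6.)
Burden on consumers: $4.5; on sellers: $1.5. (They sum to $6.)
The less price-elastic side of the market bears the larger share of a per-unit tax.

Consumers bear $4.5 per ride; sellers bear $1.5 per ride.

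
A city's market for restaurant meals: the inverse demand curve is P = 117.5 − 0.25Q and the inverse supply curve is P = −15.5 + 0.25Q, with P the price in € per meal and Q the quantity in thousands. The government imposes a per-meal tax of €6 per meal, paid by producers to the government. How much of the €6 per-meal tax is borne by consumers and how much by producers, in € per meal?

Inverting to Q(P) form: Qd = 470 − 4P; Qs = 4P + 62.
Before the tax: set 470 − 4P = 4P + 62 → P* = €51, Q* = 266.
With the tax collected from producers, supply shifts: Qs = 4(P − 6) + 62.
Solving gives Q = 254 with consumers paying €54 and producers receiving €48 (the €6 wedge).
Burden on consumers: €3; on producers: €3. (They sum to €6.)

Consumers bear €3 per meal; producers bear €3 per meal.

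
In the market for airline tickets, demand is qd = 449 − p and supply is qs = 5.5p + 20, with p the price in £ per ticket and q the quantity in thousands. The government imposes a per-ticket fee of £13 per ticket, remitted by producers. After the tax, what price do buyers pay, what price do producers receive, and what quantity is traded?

Before the tax: set 449 − p = 5.5p + 20 → p* = £66, q* = 383.
With the tax collected from producers, supply shifts: qs = 5.5(p − 13) + 20.
Solving gives q = 372 with buyers paying £77 and producers receiving £64 (the £13 wedge).
The less price-elastic side of the market bears the larger share of a per-unit tax.

Buyers pay £77; producers receive £64; quantity = 372.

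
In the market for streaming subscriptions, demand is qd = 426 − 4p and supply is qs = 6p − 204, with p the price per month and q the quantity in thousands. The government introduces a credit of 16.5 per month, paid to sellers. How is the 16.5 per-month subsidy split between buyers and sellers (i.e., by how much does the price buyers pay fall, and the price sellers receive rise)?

Buyers gain 9.9 per month; sellers gain 6.6 per month.

Before the subsidy: set 426 − 4p = 6p − 204 → p* = 63, q* = 174.
With a per-unit subsidy paid to sellers, each receives p + 16.5 per unit sold, so supply becomes qs = 6(p + 16.5) − 204.
Solving gives q = 213.6 with buyers paying 53.1 and sellers receiving 69.6 (the 16.5 wedge).
Gain to buyers: 9.9; to sellers: 6.6. (They sum to 16.5.)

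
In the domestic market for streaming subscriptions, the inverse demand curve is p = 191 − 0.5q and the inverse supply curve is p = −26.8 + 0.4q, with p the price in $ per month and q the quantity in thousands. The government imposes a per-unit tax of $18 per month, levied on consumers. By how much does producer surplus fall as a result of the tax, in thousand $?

Inverting to q(p) form: qd = 382 − 2p; qs = 2.5p + 67.
Without the tax, 382 − 2p = 2.5p + 67 gives 4.5p = 315, so p* = $70 and q* = 242.
With the tax collected from consumers, demand (in seller-price terms) shifts: qd = 382 − 2(p + 18).
Solving gives q = 222 with consumers paying $80 and producers receiving $62 (the $18 wedge).
ΔPS is the trapezoid between Q = 222 and Q = 242 of height $8: ½ · (242 + 222) · 8 = $1856.

Producer surplus falls by $1856 thousand.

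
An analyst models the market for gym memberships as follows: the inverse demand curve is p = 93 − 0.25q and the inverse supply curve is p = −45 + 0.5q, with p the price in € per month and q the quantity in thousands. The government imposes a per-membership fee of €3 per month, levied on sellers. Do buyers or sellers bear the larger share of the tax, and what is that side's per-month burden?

Rewrite in direct form: qd = 372 − 4p and qs = 2p + 90.
Without the tax, 372 − 4p = 2p + 90 gives 6p = 282, so p* = €47 and q* = 184.
With the tax collected from sellers, supply shifts: qs = 2(p − 3) + 90.
Solving gives q = 180 with buyers paying €48 and sellers receiving €45 (the €3 wedge).
Per-month burden: buyers €1, sellers €2.
Sellers take the larger share because supply is less price-elastic here (demand slope 4 vs supply slope 2).
The less price-elastic side of the market bears the larger share of a per-unit tax.

Sellers bear the larger share: €2 per month.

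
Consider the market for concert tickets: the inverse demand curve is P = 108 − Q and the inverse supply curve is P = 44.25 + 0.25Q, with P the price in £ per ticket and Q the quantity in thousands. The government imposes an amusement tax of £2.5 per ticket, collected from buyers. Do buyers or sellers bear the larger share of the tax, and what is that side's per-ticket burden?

Buyers bear the larger share: £2 per ticket.

Rewrite in direct form: Qd = 108 − P and Qs = 4P − 177.
Before the tax: set 108 − P = 4P − 177 → P* = £57, Q* = 51.
With the tax collected from buyers, demand (in seller-price terms) shifts: Qd = 108 − (P + 2.5).
Solving gives Q = 49 with buyers paying £59 and sellers receiving £56.5 (the £2.5 wedge).
Per-ticket burden: buyers £2, sellers £0.5.
Buyers take the larger share because demand is less price-elastic here (demand slope 1 vs supply slope 4).
The less price-elastic side of the market bears the larger share of a per-unit tax.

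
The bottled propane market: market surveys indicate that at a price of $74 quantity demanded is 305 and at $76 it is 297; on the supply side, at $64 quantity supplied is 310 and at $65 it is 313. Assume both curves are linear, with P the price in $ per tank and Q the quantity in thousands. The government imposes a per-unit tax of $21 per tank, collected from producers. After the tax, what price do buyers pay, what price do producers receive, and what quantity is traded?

Buyers pay $78; producers receive $57; quantity = 289.

Demand slope: (297 − 305)/(76 − 74) = -4, so Qd = 601 − 4P.
Supply slope: (313 − 310)/(65 − 64) = 3, so Qs = 3P + 118.
Without the tax, 601 − 4P = 3P + 118 gives 7P = 483, so P* = $69 and Q* = 325.
With the tax collected from producers, supply shifts: Qs = 3(P − 21) + 118.
New equilibrium: buyers pay $78, producers receive $57, Q = 289. (Wedge: Pb − Ps = 21.)
The less price-elastic side of the market bears the larger share of a per-unit tax.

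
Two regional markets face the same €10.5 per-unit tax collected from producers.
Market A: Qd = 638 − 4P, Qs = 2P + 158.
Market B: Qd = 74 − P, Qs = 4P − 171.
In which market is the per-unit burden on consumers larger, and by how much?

Market B, by €4.9.

Market A: pre-tax P* = €80, Q* = 318; post-tax Q = 304; per-unit burden on consumers = €3.5.
Market B: pre-tax P* = €49, Q* = 25; post-tax Q = 16.6; per-unit burden on consumers = €8.4.
Difference: €3.5 vs €8.4 → market B is larger by €4.9.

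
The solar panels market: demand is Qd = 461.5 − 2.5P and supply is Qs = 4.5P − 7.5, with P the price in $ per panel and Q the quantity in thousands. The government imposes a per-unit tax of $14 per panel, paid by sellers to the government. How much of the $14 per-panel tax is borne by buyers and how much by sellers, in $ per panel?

Buyers bear $9 per panel; sellers bear $5 per panel.

Before the tax: set 461.5 − 2.5P = 4.5P − 7.5 → P* = $67, Q* = 294.
With the tax collected from sellers, supply shifts: Qs = 4.5(P − 14) − 7.5.
New equilibrium: buyers pay $76, sellers receive $62, Q = 271.5. (Wedge: Pb − Ps = 14.)
Burden on buyers: $9; on sellers: $5. (They sum to $14.)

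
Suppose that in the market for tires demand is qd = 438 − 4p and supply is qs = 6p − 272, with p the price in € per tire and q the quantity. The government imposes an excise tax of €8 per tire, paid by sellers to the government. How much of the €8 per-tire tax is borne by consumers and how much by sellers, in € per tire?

Before the tax: set 438 − 4p = 6p − 272 → p* = €71, q* = 154.
With the tax collected from sellers, supply shifts: qs = 6(p − 8) − 272.
New equilibrium: consumers pay €75.8, sellers receive €67.8, q = 134.8. (Wedge: pb − ps = 8.)
Burden on consumers: €4.8; on sellers: €3.2. (They sum to €8.)
The less price-elastic side of the market bears the larger share of a per-unit tax.

Consumers bear €4.8 per tire; sellers bear €3.2 per tire.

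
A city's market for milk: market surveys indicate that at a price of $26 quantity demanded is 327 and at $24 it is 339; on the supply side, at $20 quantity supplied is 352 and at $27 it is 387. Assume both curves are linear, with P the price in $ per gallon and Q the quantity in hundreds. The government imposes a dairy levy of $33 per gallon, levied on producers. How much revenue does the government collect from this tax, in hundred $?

Demand slope: (339 − 327)/(24 − 26) = -6, so Qd = 483 − 6P.
Supply slope: (387 − 352)/(27 − 20) = 5, so Qs = 5P + 252.
Without the tax, 483 − 6P = 5P + 252 gives 11P = 231, so P* = $21 and Q* = 357.
With the tax collected from producers, supply shifts: Qs = 5(P − 33) + 252.
New equilibrium: consumers pay $36, producers receive $3, Q = 267. (Wedge: Pb − Ps = 33.)
Revenue = t · Q = 33 · 267 = $8811.

Tax revenue = $8811 hundred.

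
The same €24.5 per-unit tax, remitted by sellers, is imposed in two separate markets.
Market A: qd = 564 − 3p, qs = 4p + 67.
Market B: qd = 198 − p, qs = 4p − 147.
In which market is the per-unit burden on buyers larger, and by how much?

Market A: pre-tax p* = €71, q* = 351; post-tax q = 309; per-unit burden on buyers = €14.
Market B: pre-tax p* = €69, q* = 129; post-tax q = 109.4; per-unit burden on buyers = €19.6.
Difference: €14 vs €19.6 → market B is larger by €5.6.

Market B, by €5.6.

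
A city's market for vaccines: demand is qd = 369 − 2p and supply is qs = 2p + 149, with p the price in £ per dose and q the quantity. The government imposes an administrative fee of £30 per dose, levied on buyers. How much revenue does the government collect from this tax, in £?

Without the tax, 369 − 2p = 2p + 149 gives 4p = 220, so p* = £55 and q* = 259.
With the tax collected from buyers, demand (in seller-price terms) shifts: qd = 369 − 2(p + 30).
Solving gives q = 229 with buyers paying £70 and producers receiving £40 (the £30 wedge).
Revenue = t · Q = 30 · 229 = £6870.

Tax revenue = £6870.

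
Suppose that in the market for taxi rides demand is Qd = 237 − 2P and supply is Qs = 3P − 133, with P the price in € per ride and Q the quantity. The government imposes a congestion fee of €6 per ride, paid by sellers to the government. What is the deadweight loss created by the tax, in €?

Before the tax: set 237 − 2P = 3P − 133 → P* = €74, Q* = 89.
With the tax collected from sellers, supply shifts: Qs = 3(P − 6) − 133.
Solving gives Q = 81.8 with consumers paying €77.6 and sellers receiving €71.6 (the €6 wedge).
Quantity falls by |ΔQ| = |89 − 81.8| = 7.2.
DWL = ½ · t · |ΔQ| = ½ · 6 · 7.2 = €21.6.

Deadweight loss = €21.6.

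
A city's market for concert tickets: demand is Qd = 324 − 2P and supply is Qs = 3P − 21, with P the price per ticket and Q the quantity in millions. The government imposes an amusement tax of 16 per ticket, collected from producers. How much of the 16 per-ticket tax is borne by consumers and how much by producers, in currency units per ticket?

Consumers bear 9.6 per ticket; producers bear 6.4 per ticket.

Before the tax: set 324 − 2P = 3P − 21 → P* = 69, Q* = 186.
With the tax collected from producers, supply shifts: Qs = 3(P − 16) − 21.
Solving gives Q = 166.8 with consumers paying 78.6 and producers receiving 62.6 (the 16 wedge).
Burden on consumers: 9.6; on producers: 6.4. (They sum to 16.)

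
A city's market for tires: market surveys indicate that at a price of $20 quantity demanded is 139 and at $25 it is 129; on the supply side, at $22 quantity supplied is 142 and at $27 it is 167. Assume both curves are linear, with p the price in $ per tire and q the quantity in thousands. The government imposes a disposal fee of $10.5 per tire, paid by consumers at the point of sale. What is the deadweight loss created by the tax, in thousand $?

Deadweight loss = $78.75 thousand.

Demand slope: (129 − 139)/(25 − 20) = -2, so qd = 179 − 2p.
Supply slope: (167 − 142)/(27 − 22) = 5, so qs = 5p + 32.
Without the tax, 179 − 2p = 5p + 32 gives 7p = 147, so p* = $21 and q* = 137.
With the tax collected from consumers, demand (in seller-price terms) shifts: qd = 179 − 2(p + 10.5).
Solving gives q = 122 with consumers paying $28.5 and sellers receiving $18 (the $10.5 wedge).
Quantity falls by |ΔQ| = |137 − 122| = 15.
DWL = ½ · t · |ΔQ| = ½ · 10.5 · 15 = $78.75.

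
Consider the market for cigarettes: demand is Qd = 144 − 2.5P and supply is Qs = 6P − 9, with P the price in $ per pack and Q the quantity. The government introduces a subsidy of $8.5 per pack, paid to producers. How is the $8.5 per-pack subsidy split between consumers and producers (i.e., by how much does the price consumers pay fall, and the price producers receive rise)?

Before the subsidy: set 144 − 2.5P = 6P − 9 → P* = $18, Q* = 99.
With a per-unit subsidy paid to producers, each receives P + 8.5 per unit sold, so supply becomes Qs = 6(P + 8.5) − 9.
New equilibrium: consumers pay $12, producers receive $20.5, Q = 114. (Wedge: Pb − Ps = −8.5.)
Gain to consumers: $6; to producers: $2.5. (They sum to $8.5.)

Consumers gain $6 per pack; producers gain $2.5 per pack.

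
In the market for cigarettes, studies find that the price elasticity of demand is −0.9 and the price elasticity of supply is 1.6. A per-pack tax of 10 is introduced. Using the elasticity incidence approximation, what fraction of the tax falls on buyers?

Incidence ratio: buyers' share ≈ εs / (εs + |εd|) = 1.6 / (1.6 + 0.9) = 0.64.
Supply is the more elastic side, so buyers bear the larger share.

Buyers' share ≈ 0.64.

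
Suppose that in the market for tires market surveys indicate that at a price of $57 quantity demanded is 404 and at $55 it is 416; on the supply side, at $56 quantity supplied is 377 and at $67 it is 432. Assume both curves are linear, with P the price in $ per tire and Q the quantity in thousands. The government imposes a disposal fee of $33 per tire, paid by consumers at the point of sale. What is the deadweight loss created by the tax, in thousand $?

Deadweight loss = $1485 thousand.

Demand slope: (416 − 404)/(55 − 57) = -6, so Qd = 746 − 6P.
Supply slope: (432 − 377)/(67 − 56) = 5, so Qs = 5P + 97.
Before the tax: set 746 − 6P = 5P + 97 → P* = $59, Q* = 392.
With the tax collected from consumers, demand (in seller-price terms) shifts: Qd = 746 − 6(P + 33).
New equilibrium: consumers pay $74, suppliers receive $41, Q = 302. (Wedge: Pb − Ps = 33.)
Quantity falls by |ΔQ| = |392 − 302| = 90.
DWL = ½ · t · |ΔQ| = ½ · 33 · 90 = $1485.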